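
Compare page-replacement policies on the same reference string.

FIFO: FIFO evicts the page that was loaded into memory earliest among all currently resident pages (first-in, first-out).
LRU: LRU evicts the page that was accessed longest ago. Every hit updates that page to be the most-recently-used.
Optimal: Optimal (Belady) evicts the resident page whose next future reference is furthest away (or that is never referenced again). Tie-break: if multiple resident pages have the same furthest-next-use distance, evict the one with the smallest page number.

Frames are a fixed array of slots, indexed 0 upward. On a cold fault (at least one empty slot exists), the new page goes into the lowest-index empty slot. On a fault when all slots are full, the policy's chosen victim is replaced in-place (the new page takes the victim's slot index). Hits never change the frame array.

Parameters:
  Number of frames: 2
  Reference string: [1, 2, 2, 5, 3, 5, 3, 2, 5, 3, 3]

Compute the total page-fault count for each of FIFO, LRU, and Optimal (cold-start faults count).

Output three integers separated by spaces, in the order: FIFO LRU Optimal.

--- FIFO ---
  step 0: ref 1 -> FAULT, frames=[1,-] (faults so far: 1)
  step 1: ref 2 -> FAULT, frames=[1,2] (faults so far: 2)
  step 2: ref 2 -> HIT, frames=[1,2] (faults so far: 2)
  step 3: ref 5 -> FAULT, evict 1, frames=[5,2] (faults so far: 3)
  step 4: ref 3 -> FAULT, evict 2, frames=[5,3] (faults so far: 4)
  step 5: ref 5 -> HIT, frames=[5,3] (faults so far: 4)
  step 6: ref 3 -> HIT, frames=[5,3] (faults so far: 4)
  step 7: ref 2 -> FAULT, evict 5, frames=[2,3] (faults so far: 5)
  step 8: ref 5 -> FAULT, evict 3, frames=[2,5] (faults so far: 6)
  step 9: ref 3 -> FAULT, evict 2, frames=[3,5] (faults so far: 7)
  step 10: ref 3 -> HIT, frames=[3,5] (faults so far: 7)
  FIFO total faults: 7
--- LRU ---
  step 0: ref 1 -> FAULT, frames=[1,-] (faults so far: 1)
  step 1: ref 2 -> FAULT, frames=[1,2] (faults so far: 2)
  step 2: ref 2 -> HIT, frames=[1,2] (faults so far: 2)
  step 3: ref 5 -> FAULT, evict 1, frames=[5,2] (faults so far: 3)
  step 4: ref 3 -> FAULT, evict 2, frames=[5,3] (faults so far: 4)
  step 5: ref 5 -> HIT, frames=[5,3] (faults so far: 4)
  step 6: ref 3 -> HIT, frames=[5,3] (faults so far: 4)
  step 7: ref 2 -> FAULT, evict 5, frames=[2,3] (faults so far: 5)
  step 8: ref 5 -> FAULT, evict 3, frames=[2,5] (faults so far: 6)
  step 9: ref 3 -> FAULT, evict 2, frames=[3,5] (faults so far: 7)
  step 10: ref 3 -> HIT, frames=[3,5] (faults so far: 7)
  LRU total faults: 7
--- Optimal ---
  step 0: ref 1 -> FAULT, frames=[1,-] (faults so far: 1)
  step 1: ref 2 -> FAULT, frames=[1,2] (faults so far: 2)
  step 2: ref 2 -> HIT, frames=[1,2] (faults so far: 2)
  step 3: ref 5 -> FAULT, evict 1, frames=[5,2] (faults so far: 3)
  step 4: ref 3 -> FAULT, evict 2, frames=[5,3] (faults so far: 4)
  step 5: ref 5 -> HIT, frames=[5,3] (faults so far: 4)
  step 6: ref 3 -> HIT, frames=[5,3] (faults so far: 4)
  step 7: ref 2 -> FAULT, evict 3, frames=[5,2] (faults so far: 5)
  step 8: ref 5 -> HIT, frames=[5,2] (faults so far: 5)
  step 9: ref 3 -> FAULT, evict 2, frames=[5,3] (faults so far: 6)
  step 10: ref 3 -> HIT, frames=[5,3] (faults so far: 6)
  Optimal total faults: 6

Answer: 7 7 6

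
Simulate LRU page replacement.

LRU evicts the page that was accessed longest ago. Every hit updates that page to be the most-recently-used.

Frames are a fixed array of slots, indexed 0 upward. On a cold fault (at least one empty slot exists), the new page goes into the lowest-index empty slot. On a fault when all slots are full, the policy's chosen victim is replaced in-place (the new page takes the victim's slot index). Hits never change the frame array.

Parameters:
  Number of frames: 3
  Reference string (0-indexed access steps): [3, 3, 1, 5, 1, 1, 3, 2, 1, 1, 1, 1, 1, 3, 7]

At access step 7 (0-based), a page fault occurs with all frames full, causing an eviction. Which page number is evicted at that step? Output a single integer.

Step 0: ref 3 -> FAULT, frames=[3,-,-]
Step 1: ref 3 -> HIT, frames=[3,-,-]
Step 2: ref 1 -> FAULT, frames=[3,1,-]
Step 3: ref 5 -> FAULT, frames=[3,1,5]
Step 4: ref 1 -> HIT, frames=[3,1,5]
Step 5: ref 1 -> HIT, frames=[3,1,5]
Step 6: ref 3 -> HIT, frames=[3,1,5]
Step 7: ref 2 -> FAULT, evict 5, frames=[3,1,2]
At step 7: evicted page 5

Answer: 5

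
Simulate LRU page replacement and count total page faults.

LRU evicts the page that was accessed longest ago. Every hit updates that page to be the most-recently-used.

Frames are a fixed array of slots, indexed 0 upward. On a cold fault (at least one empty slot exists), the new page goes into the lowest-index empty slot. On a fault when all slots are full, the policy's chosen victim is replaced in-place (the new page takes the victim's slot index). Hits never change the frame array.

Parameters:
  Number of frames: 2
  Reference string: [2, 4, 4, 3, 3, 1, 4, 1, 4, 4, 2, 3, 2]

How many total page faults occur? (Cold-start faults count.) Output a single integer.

Step 0: ref 2 → FAULT, frames=[2,-]
Step 1: ref 4 → FAULT, frames=[2,4]
Step 2: ref 4 → HIT, frames=[2,4]
Step 3: ref 3 → FAULT (evict 2), frames=[3,4]
Step 4: ref 3 → HIT, frames=[3,4]
Step 5: ref 1 → FAULT (evict 4), frames=[3,1]
Step 6: ref 4 → FAULT (evict 3), frames=[4,1]
Step 7: ref 1 → HIT, frames=[4,1]
Step 8: ref 4 → HIT, frames=[4,1]
Step 9: ref 4 → HIT, frames=[4,1]
Step 10: ref 2 → FAULT (evict 1), frames=[4,2]
Step 11: ref 3 → FAULT (evict 4), frames=[3,2]
Step 12: ref 2 → HIT, frames=[3,2]
Total faults: 7

Answer: 7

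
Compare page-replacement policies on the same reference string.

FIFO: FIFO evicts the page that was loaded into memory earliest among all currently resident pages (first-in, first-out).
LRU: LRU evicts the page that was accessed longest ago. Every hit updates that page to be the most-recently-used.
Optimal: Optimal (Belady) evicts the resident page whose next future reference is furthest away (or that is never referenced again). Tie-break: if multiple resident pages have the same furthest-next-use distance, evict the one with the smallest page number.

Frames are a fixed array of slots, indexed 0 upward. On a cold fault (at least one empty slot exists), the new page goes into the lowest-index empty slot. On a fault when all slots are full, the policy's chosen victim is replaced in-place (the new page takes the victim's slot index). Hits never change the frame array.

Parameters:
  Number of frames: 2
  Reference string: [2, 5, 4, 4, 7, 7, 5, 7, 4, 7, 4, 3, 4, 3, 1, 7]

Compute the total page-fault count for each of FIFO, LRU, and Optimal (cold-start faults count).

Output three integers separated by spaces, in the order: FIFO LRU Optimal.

Answer: 11 9 8

Derivation:
--- FIFO ---
  step 0: ref 2 -> FAULT, frames=[2,-] (faults so far: 1)
  step 1: ref 5 -> FAULT, frames=[2,5] (faults so far: 2)
  step 2: ref 4 -> FAULT, evict 2, frames=[4,5] (faults so far: 3)
  step 3: ref 4 -> HIT, frames=[4,5] (faults so far: 3)
  step 4: ref 7 -> FAULT, evict 5, frames=[4,7] (faults so far: 4)
  step 5: ref 7 -> HIT, frames=[4,7] (faults so far: 4)
  step 6: ref 5 -> FAULT, evict 4, frames=[5,7] (faults so far: 5)
  step 7: ref 7 -> HIT, frames=[5,7] (faults so far: 5)
  step 8: ref 4 -> FAULT, evict 7, frames=[5,4] (faults so far: 6)
  step 9: ref 7 -> FAULT, evict 5, frames=[7,4] (faults so far: 7)
  step 10: ref 4 -> HIT, frames=[7,4] (faults so far: 7)
  step 11: ref 3 -> FAULT, evict 4, frames=[7,3] (faults so far: 8)
  step 12: ref 4 -> FAULT, evict 7, frames=[4,3] (faults so far: 9)
  step 13: ref 3 -> HIT, frames=[4,3] (faults so far: 9)
  step 14: ref 1 -> FAULT, evict 3, frames=[4,1] (faults so far: 10)
  step 15: ref 7 -> FAULT, evict 4, frames=[7,1] (faults so far: 11)
  FIFO total faults: 11
--- LRU ---
  step 0: ref 2 -> FAULT, frames=[2,-] (faults so far: 1)
  step 1: ref 5 -> FAULT, frames=[2,5] (faults so far: 2)
  step 2: ref 4 -> FAULT, evict 2, frames=[4,5] (faults so far: 3)
  step 3: ref 4 -> HIT, frames=[4,5] (faults so far: 3)
  step 4: ref 7 -> FAULT, evict 5, frames=[4,7] (faults so far: 4)
  step 5: ref 7 -> HIT, frames=[4,7] (faults so far: 4)
  step 6: ref 5 -> FAULT, evict 4, frames=[5,7] (faults so far: 5)
  step 7: ref 7 -> HIT, frames=[5,7] (faults so far: 5)
  step 8: ref 4 -> FAULT, evict 5, frames=[4,7] (faults so far: 6)
  step 9: ref 7 -> HIT, frames=[4,7] (faults so far: 6)
  step 10: ref 4 -> HIT, frames=[4,7] (faults so far: 6)
  step 11: ref 3 -> FAULT, evict 7, frames=[4,3] (faults so far: 7)
  step 12: ref 4 -> HIT, frames=[4,3] (faults so far: 7)
  step 13: ref 3 -> HIT, frames=[4,3] (faults so far: 7)
  step 14: ref 1 -> FAULT, evict 4, frames=[1,3] (faults so far: 8)
  step 15: ref 7 -> FAULT, evict 3, frames=[1,7] (faults so far: 9)
  LRU total faults: 9
--- Optimal ---
  step 0: ref 2 -> FAULT, frames=[2,-] (faults so far: 1)
  step 1: ref 5 -> FAULT, frames=[2,5] (faults so far: 2)
  step 2: ref 4 -> FAULT, evict 2, frames=[4,5] (faults so far: 3)
  step 3: ref 4 -> HIT, frames=[4,5] (faults so far: 3)
  step 4: ref 7 -> FAULT, evict 4, frames=[7,5] (faults so far: 4)
  step 5: ref 7 -> HIT, frames=[7,5] (faults so far: 4)
  step 6: ref 5 -> HIT, frames=[7,5] (faults so far: 4)
  step 7: ref 7 -> HIT, frames=[7,5] (faults so far: 4)
  step 8: ref 4 -> FAULT, evict 5, frames=[7,4] (faults so far: 5)
  step 9: ref 7 -> HIT, frames=[7,4] (faults so far: 5)
  step 10: ref 4 -> HIT, frames=[7,4] (faults so far: 5)
  step 11: ref 3 -> FAULT, evict 7, frames=[3,4] (faults so far: 6)
  step 12: ref 4 -> HIT, frames=[3,4] (faults so far: 6)
  step 13: ref 3 -> HIT, frames=[3,4] (faults so far: 6)
  step 14: ref 1 -> FAULT, evict 3, frames=[1,4] (faults so far: 7)
  step 15: ref 7 -> FAULT, evict 1, frames=[7,4] (faults so far: 8)
  Optimal total faults: 8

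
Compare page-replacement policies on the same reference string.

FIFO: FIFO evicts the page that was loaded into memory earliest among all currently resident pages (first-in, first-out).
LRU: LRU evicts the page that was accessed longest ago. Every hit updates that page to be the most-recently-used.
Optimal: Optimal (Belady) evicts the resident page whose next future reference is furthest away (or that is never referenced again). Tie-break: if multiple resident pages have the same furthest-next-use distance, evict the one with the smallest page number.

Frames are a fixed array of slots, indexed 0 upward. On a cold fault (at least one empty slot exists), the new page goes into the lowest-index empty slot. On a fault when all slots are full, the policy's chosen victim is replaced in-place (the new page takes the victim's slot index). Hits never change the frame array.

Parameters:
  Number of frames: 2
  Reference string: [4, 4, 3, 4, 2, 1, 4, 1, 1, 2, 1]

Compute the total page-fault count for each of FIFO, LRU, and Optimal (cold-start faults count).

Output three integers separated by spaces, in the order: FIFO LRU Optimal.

--- FIFO ---
  step 0: ref 4 -> FAULT, frames=[4,-] (faults so far: 1)
  step 1: ref 4 -> HIT, frames=[4,-] (faults so far: 1)
  step 2: ref 3 -> FAULT, frames=[4,3] (faults so far: 2)
  step 3: ref 4 -> HIT, frames=[4,3] (faults so far: 2)
  step 4: ref 2 -> FAULT, evict 4, frames=[2,3] (faults so far: 3)
  step 5: ref 1 -> FAULT, evict 3, frames=[2,1] (faults so far: 4)
  step 6: ref 4 -> FAULT, evict 2, frames=[4,1] (faults so far: 5)
  step 7: ref 1 -> HIT, frames=[4,1] (faults so far: 5)
  step 8: ref 1 -> HIT, frames=[4,1] (faults so far: 5)
  step 9: ref 2 -> FAULT, evict 1, frames=[4,2] (faults so far: 6)
  step 10: ref 1 -> FAULT, evict 4, frames=[1,2] (faults so far: 7)
  FIFO total faults: 7
--- LRU ---
  step 0: ref 4 -> FAULT, frames=[4,-] (faults so far: 1)
  step 1: ref 4 -> HIT, frames=[4,-] (faults so far: 1)
  step 2: ref 3 -> FAULT, frames=[4,3] (faults so far: 2)
  step 3: ref 4 -> HIT, frames=[4,3] (faults so far: 2)
  step 4: ref 2 -> FAULT, evict 3, frames=[4,2] (faults so far: 3)
  step 5: ref 1 -> FAULT, evict 4, frames=[1,2] (faults so far: 4)
  step 6: ref 4 -> FAULT, evict 2, frames=[1,4] (faults so far: 5)
  step 7: ref 1 -> HIT, frames=[1,4] (faults so far: 5)
  step 8: ref 1 -> HIT, frames=[1,4] (faults so far: 5)
  step 9: ref 2 -> FAULT, evict 4, frames=[1,2] (faults so far: 6)
  step 10: ref 1 -> HIT, frames=[1,2] (faults so far: 6)
  LRU total faults: 6
--- Optimal ---
  step 0: ref 4 -> FAULT, frames=[4,-] (faults so far: 1)
  step 1: ref 4 -> HIT, frames=[4,-] (faults so far: 1)
  step 2: ref 3 -> FAULT, frames=[4,3] (faults so far: 2)
  step 3: ref 4 -> HIT, frames=[4,3] (faults so far: 2)
  step 4: ref 2 -> FAULT, evict 3, frames=[4,2] (faults so far: 3)
  step 5: ref 1 -> FAULT, evict 2, frames=[4,1] (faults so far: 4)
  step 6: ref 4 -> HIT, frames=[4,1] (faults so far: 4)
  step 7: ref 1 -> HIT, frames=[4,1] (faults so far: 4)
  step 8: ref 1 -> HIT, frames=[4,1] (faults so far: 4)
  step 9: ref 2 -> FAULT, evict 4, frames=[2,1] (faults so far: 5)
  step 10: ref 1 -> HIT, frames=[2,1] (faults so far: 5)
  Optimal total faults: 5

Answer: 7 6 5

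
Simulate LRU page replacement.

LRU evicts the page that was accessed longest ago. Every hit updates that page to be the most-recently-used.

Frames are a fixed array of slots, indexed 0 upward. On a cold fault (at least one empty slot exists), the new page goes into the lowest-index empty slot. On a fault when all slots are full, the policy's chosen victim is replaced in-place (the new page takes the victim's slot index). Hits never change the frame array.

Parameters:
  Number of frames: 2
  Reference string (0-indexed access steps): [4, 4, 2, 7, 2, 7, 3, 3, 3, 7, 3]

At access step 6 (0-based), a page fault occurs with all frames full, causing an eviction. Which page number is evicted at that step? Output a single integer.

Step 0: ref 4 -> FAULT, frames=[4,-]
Step 1: ref 4 -> HIT, frames=[4,-]
Step 2: ref 2 -> FAULT, frames=[4,2]
Step 3: ref 7 -> FAULT, evict 4, frames=[7,2]
Step 4: ref 2 -> HIT, frames=[7,2]
Step 5: ref 7 -> HIT, frames=[7,2]
Step 6: ref 3 -> FAULT, evict 2, frames=[7,3]
At step 6: evicted page 2

Answer: 2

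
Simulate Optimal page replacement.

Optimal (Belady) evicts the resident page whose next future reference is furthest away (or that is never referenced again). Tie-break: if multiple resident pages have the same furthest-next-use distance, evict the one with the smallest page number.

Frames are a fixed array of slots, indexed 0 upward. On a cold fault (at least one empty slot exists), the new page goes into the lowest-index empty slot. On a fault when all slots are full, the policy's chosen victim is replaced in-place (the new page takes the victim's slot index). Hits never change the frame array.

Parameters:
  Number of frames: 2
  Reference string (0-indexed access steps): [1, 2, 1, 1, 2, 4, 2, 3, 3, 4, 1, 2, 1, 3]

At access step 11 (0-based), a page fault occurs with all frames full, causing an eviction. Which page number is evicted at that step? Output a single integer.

Step 0: ref 1 -> FAULT, frames=[1,-]
Step 1: ref 2 -> FAULT, frames=[1,2]
Step 2: ref 1 -> HIT, frames=[1,2]
Step 3: ref 1 -> HIT, frames=[1,2]
Step 4: ref 2 -> HIT, frames=[1,2]
Step 5: ref 4 -> FAULT, evict 1, frames=[4,2]
Step 6: ref 2 -> HIT, frames=[4,2]
Step 7: ref 3 -> FAULT, evict 2, frames=[4,3]
Step 8: ref 3 -> HIT, frames=[4,3]
Step 9: ref 4 -> HIT, frames=[4,3]
Step 10: ref 1 -> FAULT, evict 4, frames=[1,3]
Step 11: ref 2 -> FAULT, evict 3, frames=[1,2]
At step 11: evicted page 3

Answer: 3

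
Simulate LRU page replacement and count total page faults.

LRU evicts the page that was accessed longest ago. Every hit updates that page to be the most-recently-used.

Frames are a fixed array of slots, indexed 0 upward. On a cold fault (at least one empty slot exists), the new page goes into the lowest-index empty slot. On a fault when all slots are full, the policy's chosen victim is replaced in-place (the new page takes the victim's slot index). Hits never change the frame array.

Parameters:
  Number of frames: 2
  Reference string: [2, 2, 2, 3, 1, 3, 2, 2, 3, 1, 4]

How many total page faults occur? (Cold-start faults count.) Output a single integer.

Step 0: ref 2 → FAULT, frames=[2,-]
Step 1: ref 2 → HIT, frames=[2,-]
Step 2: ref 2 → HIT, frames=[2,-]
Step 3: ref 3 → FAULT, frames=[2,3]
Step 4: ref 1 → FAULT (evict 2), frames=[1,3]
Step 5: ref 3 → HIT, frames=[1,3]
Step 6: ref 2 → FAULT (evict 1), frames=[2,3]
Step 7: ref 2 → HIT, frames=[2,3]
Step 8: ref 3 → HIT, frames=[2,3]
Step 9: ref 1 → FAULT (evict 2), frames=[1,3]
Step 10: ref 4 → FAULT (evict 3), frames=[1,4]
Total faults: 6

Answer: 6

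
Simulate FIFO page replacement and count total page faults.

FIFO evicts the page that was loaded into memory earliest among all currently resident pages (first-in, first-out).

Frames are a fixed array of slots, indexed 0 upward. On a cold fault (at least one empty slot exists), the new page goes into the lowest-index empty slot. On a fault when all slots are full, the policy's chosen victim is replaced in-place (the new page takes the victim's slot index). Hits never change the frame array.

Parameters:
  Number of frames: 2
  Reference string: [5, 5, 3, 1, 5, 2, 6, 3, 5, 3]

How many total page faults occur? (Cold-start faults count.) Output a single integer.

Answer: 8

Derivation:
Step 0: ref 5 → FAULT, frames=[5,-]
Step 1: ref 5 → HIT, frames=[5,-]
Step 2: ref 3 → FAULT, frames=[5,3]
Step 3: ref 1 → FAULT (evict 5), frames=[1,3]
Step 4: ref 5 → FAULT (evict 3), frames=[1,5]
Step 5: ref 2 → FAULT (evict 1), frames=[2,5]
Step 6: ref 6 → FAULT (evict 5), frames=[2,6]
Step 7: ref 3 → FAULT (evict 2), frames=[3,6]
Step 8: ref 5 → FAULT (evict 6), frames=[3,5]
Step 9: ref 3 → HIT, frames=[3,5]
Total faults: 8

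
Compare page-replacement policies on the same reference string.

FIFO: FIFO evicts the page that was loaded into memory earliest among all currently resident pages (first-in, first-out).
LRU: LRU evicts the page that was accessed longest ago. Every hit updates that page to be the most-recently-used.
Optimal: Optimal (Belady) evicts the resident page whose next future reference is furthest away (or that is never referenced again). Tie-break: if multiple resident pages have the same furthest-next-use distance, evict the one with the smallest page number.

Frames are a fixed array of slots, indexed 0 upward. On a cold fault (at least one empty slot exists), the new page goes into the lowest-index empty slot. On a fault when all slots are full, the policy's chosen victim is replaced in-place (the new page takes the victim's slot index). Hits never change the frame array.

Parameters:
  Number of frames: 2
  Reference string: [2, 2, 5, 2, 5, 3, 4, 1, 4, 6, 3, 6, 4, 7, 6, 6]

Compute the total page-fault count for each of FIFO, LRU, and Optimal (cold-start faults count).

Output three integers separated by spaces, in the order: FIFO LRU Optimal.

Answer: 10 10 9

Derivation:
--- FIFO ---
  step 0: ref 2 -> FAULT, frames=[2,-] (faults so far: 1)
  step 1: ref 2 -> HIT, frames=[2,-] (faults so far: 1)
  step 2: ref 5 -> FAULT, frames=[2,5] (faults so far: 2)
  step 3: ref 2 -> HIT, frames=[2,5] (faults so far: 2)
  step 4: ref 5 -> HIT, frames=[2,5] (faults so far: 2)
  step 5: ref 3 -> FAULT, evict 2, frames=[3,5] (faults so far: 3)
  step 6: ref 4 -> FAULT, evict 5, frames=[3,4] (faults so far: 4)
  step 7: ref 1 -> FAULT, evict 3, frames=[1,4] (faults so far: 5)
  step 8: ref 4 -> HIT, frames=[1,4] (faults so far: 5)
  step 9: ref 6 -> FAULT, evict 4, frames=[1,6] (faults so far: 6)
  step 10: ref 3 -> FAULT, evict 1, frames=[3,6] (faults so far: 7)
  step 11: ref 6 -> HIT, frames=[3,6] (faults so far: 7)
  step 12: ref 4 -> FAULT, evict 6, frames=[3,4] (faults so far: 8)
  step 13: ref 7 -> FAULT, evict 3, frames=[7,4] (faults so far: 9)
  step 14: ref 6 -> FAULT, evict 4, frames=[7,6] (faults so far: 10)
  step 15: ref 6 -> HIT, frames=[7,6] (faults so far: 10)
  FIFO total faults: 10
--- LRU ---
  step 0: ref 2 -> FAULT, frames=[2,-] (faults so far: 1)
  step 1: ref 2 -> HIT, frames=[2,-] (faults so far: 1)
  step 2: ref 5 -> FAULT, frames=[2,5] (faults so far: 2)
  step 3: ref 2 -> HIT, frames=[2,5] (faults so far: 2)
  step 4: ref 5 -> HIT, frames=[2,5] (faults so far: 2)
  step 5: ref 3 -> FAULT, evict 2, frames=[3,5] (faults so far: 3)
  step 6: ref 4 -> FAULT, evict 5, frames=[3,4] (faults so far: 4)
  step 7: ref 1 -> FAULT, evict 3, frames=[1,4] (faults so far: 5)
  step 8: ref 4 -> HIT, frames=[1,4] (faults so far: 5)
  step 9: ref 6 -> FAULT, evict 1, frames=[6,4] (faults so far: 6)
  step 10: ref 3 -> FAULT, evict 4, frames=[6,3] (faults so far: 7)
  step 11: ref 6 -> HIT, frames=[6,3] (faults so far: 7)
  step 12: ref 4 -> FAULT, evict 3, frames=[6,4] (faults so far: 8)
  step 13: ref 7 -> FAULT, evict 6, frames=[7,4] (faults so far: 9)
  step 14: ref 6 -> FAULT, evict 4, frames=[7,6] (faults so far: 10)
  step 15: ref 6 -> HIT, frames=[7,6] (faults so far: 10)
  LRU total faults: 10
--- Optimal ---
  step 0: ref 2 -> FAULT, frames=[2,-] (faults so far: 1)
  step 1: ref 2 -> HIT, frames=[2,-] (faults so far: 1)
  step 2: ref 5 -> FAULT, frames=[2,5] (faults so far: 2)
  step 3: ref 2 -> HIT, frames=[2,5] (faults so far: 2)
  step 4: ref 5 -> HIT, frames=[2,5] (faults so far: 2)
  step 5: ref 3 -> FAULT, evict 2, frames=[3,5] (faults so far: 3)
  step 6: ref 4 -> FAULT, evict 5, frames=[3,4] (faults so far: 4)
  step 7: ref 1 -> FAULT, evict 3, frames=[1,4] (faults so far: 5)
  step 8: ref 4 -> HIT, frames=[1,4] (faults so far: 5)
  step 9: ref 6 -> FAULT, evict 1, frames=[6,4] (faults so far: 6)
  step 10: ref 3 -> FAULT, evict 4, frames=[6,3] (faults so far: 7)
  step 11: ref 6 -> HIT, frames=[6,3] (faults so far: 7)
  step 12: ref 4 -> FAULT, evict 3, frames=[6,4] (faults so far: 8)
  step 13: ref 7 -> FAULT, evict 4, frames=[6,7] (faults so far: 9)
  step 14: ref 6 -> HIT, frames=[6,7] (faults so far: 9)
  step 15: ref 6 -> HIT, frames=[6,7] (faults so far: 9)
  Optimal total faults: 9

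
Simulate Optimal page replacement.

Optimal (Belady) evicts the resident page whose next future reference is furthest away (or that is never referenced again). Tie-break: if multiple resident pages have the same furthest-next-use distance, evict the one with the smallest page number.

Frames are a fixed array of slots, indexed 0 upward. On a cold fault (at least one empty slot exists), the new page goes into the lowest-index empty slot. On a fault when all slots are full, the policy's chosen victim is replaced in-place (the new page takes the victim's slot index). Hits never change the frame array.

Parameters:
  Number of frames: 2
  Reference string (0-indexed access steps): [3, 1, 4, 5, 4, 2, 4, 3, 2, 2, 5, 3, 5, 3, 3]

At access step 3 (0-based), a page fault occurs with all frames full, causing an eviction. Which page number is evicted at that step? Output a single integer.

Step 0: ref 3 -> FAULT, frames=[3,-]
Step 1: ref 1 -> FAULT, frames=[3,1]
Step 2: ref 4 -> FAULT, evict 1, frames=[3,4]
Step 3: ref 5 -> FAULT, evict 3, frames=[5,4]
At step 3: evicted page 3

Answer: 3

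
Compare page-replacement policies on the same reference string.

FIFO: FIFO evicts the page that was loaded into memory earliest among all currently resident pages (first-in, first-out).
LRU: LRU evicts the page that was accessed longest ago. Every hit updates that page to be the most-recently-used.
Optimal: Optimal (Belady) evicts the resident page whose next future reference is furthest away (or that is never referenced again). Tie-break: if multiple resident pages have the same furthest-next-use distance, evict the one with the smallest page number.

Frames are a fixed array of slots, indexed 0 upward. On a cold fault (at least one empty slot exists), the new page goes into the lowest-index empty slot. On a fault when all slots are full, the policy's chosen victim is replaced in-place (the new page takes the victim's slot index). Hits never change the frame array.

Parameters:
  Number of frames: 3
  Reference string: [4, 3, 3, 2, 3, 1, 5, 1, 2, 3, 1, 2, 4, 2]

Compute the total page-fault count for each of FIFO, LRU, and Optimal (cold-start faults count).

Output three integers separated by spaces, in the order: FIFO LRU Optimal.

Answer: 8 8 7

Derivation:
--- FIFO ---
  step 0: ref 4 -> FAULT, frames=[4,-,-] (faults so far: 1)
  step 1: ref 3 -> FAULT, frames=[4,3,-] (faults so far: 2)
  step 2: ref 3 -> HIT, frames=[4,3,-] (faults so far: 2)
  step 3: ref 2 -> FAULT, frames=[4,3,2] (faults so far: 3)
  step 4: ref 3 -> HIT, frames=[4,3,2] (faults so far: 3)
  step 5: ref 1 -> FAULT, evict 4, frames=[1,3,2] (faults so far: 4)
  step 6: ref 5 -> FAULT, evict 3, frames=[1,5,2] (faults so far: 5)
  step 7: ref 1 -> HIT, frames=[1,5,2] (faults so far: 5)
  step 8: ref 2 -> HIT, frames=[1,5,2] (faults so far: 5)
  step 9: ref 3 -> FAULT, evict 2, frames=[1,5,3] (faults so far: 6)
  step 10: ref 1 -> HIT, frames=[1,5,3] (faults so far: 6)
  step 11: ref 2 -> FAULT, evict 1, frames=[2,5,3] (faults so far: 7)
  step 12: ref 4 -> FAULT, evict 5, frames=[2,4,3] (faults so far: 8)
  step 13: ref 2 -> HIT, frames=[2,4,3] (faults so far: 8)
  FIFO total faults: 8
--- LRU ---
  step 0: ref 4 -> FAULT, frames=[4,-,-] (faults so far: 1)
  step 1: ref 3 -> FAULT, frames=[4,3,-] (faults so far: 2)
  step 2: ref 3 -> HIT, frames=[4,3,-] (faults so far: 2)
  step 3: ref 2 -> FAULT, frames=[4,3,2] (faults so far: 3)
  step 4: ref 3 -> HIT, frames=[4,3,2] (faults so far: 3)
  step 5: ref 1 -> FAULT, evict 4, frames=[1,3,2] (faults so far: 4)
  step 6: ref 5 -> FAULT, evict 2, frames=[1,3,5] (faults so far: 5)
  step 7: ref 1 -> HIT, frames=[1,3,5] (faults so far: 5)
  step 8: ref 2 -> FAULT, evict 3, frames=[1,2,5] (faults so far: 6)
  step 9: ref 3 -> FAULT, evict 5, frames=[1,2,3] (faults so far: 7)
  step 10: ref 1 -> HIT, frames=[1,2,3] (faults so far: 7)
  step 11: ref 2 -> HIT, frames=[1,2,3] (faults so far: 7)
  step 12: ref 4 -> FAULT, evict 3, frames=[1,2,4] (faults so far: 8)
  step 13: ref 2 -> HIT, frames=[1,2,4] (faults so far: 8)
  LRU total faults: 8
--- Optimal ---
  step 0: ref 4 -> FAULT, frames=[4,-,-] (faults so far: 1)
  step 1: ref 3 -> FAULT, frames=[4,3,-] (faults so far: 2)
  step 2: ref 3 -> HIT, frames=[4,3,-] (faults so far: 2)
  step 3: ref 2 -> FAULT, frames=[4,3,2] (faults so far: 3)
  step 4: ref 3 -> HIT, frames=[4,3,2] (faults so far: 3)
  step 5: ref 1 -> FAULT, evict 4, frames=[1,3,2] (faults so far: 4)
  step 6: ref 5 -> FAULT, evict 3, frames=[1,5,2] (faults so far: 5)
  step 7: ref 1 -> HIT, frames=[1,5,2] (faults so far: 5)
  step 8: ref 2 -> HIT, frames=[1,5,2] (faults so far: 5)
  step 9: ref 3 -> FAULT, evict 5, frames=[1,3,2] (faults so far: 6)
  step 10: ref 1 -> HIT, frames=[1,3,2] (faults so far: 6)
  step 11: ref 2 -> HIT, frames=[1,3,2] (faults so far: 6)
  step 12: ref 4 -> FAULT, evict 1, frames=[4,3,2] (faults so far: 7)
  step 13: ref 2 -> HIT, frames=[4,3,2] (faults so far: 7)
  Optimal total faults: 7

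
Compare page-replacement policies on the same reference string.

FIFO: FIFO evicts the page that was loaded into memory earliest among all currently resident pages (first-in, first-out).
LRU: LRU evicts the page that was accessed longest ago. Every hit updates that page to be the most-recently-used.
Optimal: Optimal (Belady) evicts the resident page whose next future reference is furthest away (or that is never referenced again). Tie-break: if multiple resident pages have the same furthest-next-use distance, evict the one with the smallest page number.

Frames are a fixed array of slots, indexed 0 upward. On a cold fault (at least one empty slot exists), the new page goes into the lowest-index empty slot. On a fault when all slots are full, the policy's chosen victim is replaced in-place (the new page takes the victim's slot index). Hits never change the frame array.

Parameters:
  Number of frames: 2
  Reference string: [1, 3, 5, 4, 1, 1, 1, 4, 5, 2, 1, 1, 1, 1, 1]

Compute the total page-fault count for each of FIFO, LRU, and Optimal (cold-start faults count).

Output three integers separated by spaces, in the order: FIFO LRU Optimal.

Answer: 8 8 6

Derivation:
--- FIFO ---
  step 0: ref 1 -> FAULT, frames=[1,-] (faults so far: 1)
  step 1: ref 3 -> FAULT, frames=[1,3] (faults so far: 2)
  step 2: ref 5 -> FAULT, evict 1, frames=[5,3] (faults so far: 3)
  step 3: ref 4 -> FAULT, evict 3, frames=[5,4] (faults so far: 4)
  step 4: ref 1 -> FAULT, evict 5, frames=[1,4] (faults so far: 5)
  step 5: ref 1 -> HIT, frames=[1,4] (faults so far: 5)
  step 6: ref 1 -> HIT, frames=[1,4] (faults so far: 5)
  step 7: ref 4 -> HIT, frames=[1,4] (faults so far: 5)
  step 8: ref 5 -> FAULT, evict 4, frames=[1,5] (faults so far: 6)
  step 9: ref 2 -> FAULT, evict 1, frames=[2,5] (faults so far: 7)
  step 10: ref 1 -> FAULT, evict 5, frames=[2,1] (faults so far: 8)
  step 11: ref 1 -> HIT, frames=[2,1] (faults so far: 8)
  step 12: ref 1 -> HIT, frames=[2,1] (faults so far: 8)
  step 13: ref 1 -> HIT, frames=[2,1] (faults so far: 8)
  step 14: ref 1 -> HIT, frames=[2,1] (faults so far: 8)
  FIFO total faults: 8
--- LRU ---
  step 0: ref 1 -> FAULT, frames=[1,-] (faults so far: 1)
  step 1: ref 3 -> FAULT, frames=[1,3] (faults so far: 2)
  step 2: ref 5 -> FAULT, evict 1, frames=[5,3] (faults so far: 3)
  step 3: ref 4 -> FAULT, evict 3, frames=[5,4] (faults so far: 4)
  step 4: ref 1 -> FAULT, evict 5, frames=[1,4] (faults so far: 5)
  step 5: ref 1 -> HIT, frames=[1,4] (faults so far: 5)
  step 6: ref 1 -> HIT, frames=[1,4] (faults so far: 5)
  step 7: ref 4 -> HIT, frames=[1,4] (faults so far: 5)
  step 8: ref 5 -> FAULT, evict 1, frames=[5,4] (faults so far: 6)
  step 9: ref 2 -> FAULT, evict 4, frames=[5,2] (faults so far: 7)
  step 10: ref 1 -> FAULT, evict 5, frames=[1,2] (faults so far: 8)
  step 11: ref 1 -> HIT, frames=[1,2] (faults so far: 8)
  step 12: ref 1 -> HIT, frames=[1,2] (faults so far: 8)
  step 13: ref 1 -> HIT, frames=[1,2] (faults so far: 8)
  step 14: ref 1 -> HIT, frames=[1,2] (faults so far: 8)
  LRU total faults: 8
--- Optimal ---
  step 0: ref 1 -> FAULT, frames=[1,-] (faults so far: 1)
  step 1: ref 3 -> FAULT, frames=[1,3] (faults so far: 2)
  step 2: ref 5 -> FAULT, evict 3, frames=[1,5] (faults so far: 3)
  step 3: ref 4 -> FAULT, evict 5, frames=[1,4] (faults so far: 4)
  step 4: ref 1 -> HIT, frames=[1,4] (faults so far: 4)
  step 5: ref 1 -> HIT, frames=[1,4] (faults so far: 4)
  step 6: ref 1 -> HIT, frames=[1,4] (faults so far: 4)
  step 7: ref 4 -> HIT, frames=[1,4] (faults so far: 4)
  step 8: ref 5 -> FAULT, evict 4, frames=[1,5] (faults so far: 5)
  step 9: ref 2 -> FAULT, evict 5, frames=[1,2] (faults so far: 6)
  step 10: ref 1 -> HIT, frames=[1,2] (faults so far: 6)
  step 11: ref 1 -> HIT, frames=[1,2] (faults so far: 6)
  step 12: ref 1 -> HIT, frames=[1,2] (faults so far: 6)
  step 13: ref 1 -> HIT, frames=[1,2] (faults so far: 6)
  step 14: ref 1 -> HIT, frames=[1,2] (faults so far: 6)
  Optimal total faults: 6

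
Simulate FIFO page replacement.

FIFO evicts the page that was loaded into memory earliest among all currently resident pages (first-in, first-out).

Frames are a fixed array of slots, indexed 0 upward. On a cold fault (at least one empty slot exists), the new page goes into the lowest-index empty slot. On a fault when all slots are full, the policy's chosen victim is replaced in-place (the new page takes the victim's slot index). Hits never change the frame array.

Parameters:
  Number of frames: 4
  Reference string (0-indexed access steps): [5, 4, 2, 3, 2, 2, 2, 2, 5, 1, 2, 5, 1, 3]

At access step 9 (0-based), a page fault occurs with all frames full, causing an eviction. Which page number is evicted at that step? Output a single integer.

Step 0: ref 5 -> FAULT, frames=[5,-,-,-]
Step 1: ref 4 -> FAULT, frames=[5,4,-,-]
Step 2: ref 2 -> FAULT, frames=[5,4,2,-]
Step 3: ref 3 -> FAULT, frames=[5,4,2,3]
Step 4: ref 2 -> HIT, frames=[5,4,2,3]
Step 5: ref 2 -> HIT, frames=[5,4,2,3]
Step 6: ref 2 -> HIT, frames=[5,4,2,3]
Step 7: ref 2 -> HIT, frames=[5,4,2,3]
Step 8: ref 5 -> HIT, frames=[5,4,2,3]
Step 9: ref 1 -> FAULT, evict 5, frames=[1,4,2,3]
At step 9: evicted page 5

Answer: 5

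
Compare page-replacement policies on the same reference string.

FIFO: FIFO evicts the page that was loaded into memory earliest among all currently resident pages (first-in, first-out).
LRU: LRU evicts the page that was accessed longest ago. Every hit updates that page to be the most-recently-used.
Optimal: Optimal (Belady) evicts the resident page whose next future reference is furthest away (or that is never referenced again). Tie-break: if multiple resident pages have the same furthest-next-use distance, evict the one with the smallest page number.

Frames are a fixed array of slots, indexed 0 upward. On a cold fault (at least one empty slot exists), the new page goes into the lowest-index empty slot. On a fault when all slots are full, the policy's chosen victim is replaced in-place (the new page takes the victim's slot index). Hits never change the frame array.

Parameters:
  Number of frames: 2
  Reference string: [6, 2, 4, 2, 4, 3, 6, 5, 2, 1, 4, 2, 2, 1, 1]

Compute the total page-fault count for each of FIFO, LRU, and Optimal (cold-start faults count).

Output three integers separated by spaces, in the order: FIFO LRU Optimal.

--- FIFO ---
  step 0: ref 6 -> FAULT, frames=[6,-] (faults so far: 1)
  step 1: ref 2 -> FAULT, frames=[6,2] (faults so far: 2)
  step 2: ref 4 -> FAULT, evict 6, frames=[4,2] (faults so far: 3)
  step 3: ref 2 -> HIT, frames=[4,2] (faults so far: 3)
  step 4: ref 4 -> HIT, frames=[4,2] (faults so far: 3)
  step 5: ref 3 -> FAULT, evict 2, frames=[4,3] (faults so far: 4)
  step 6: ref 6 -> FAULT, evict 4, frames=[6,3] (faults so far: 5)
  step 7: ref 5 -> FAULT, evict 3, frames=[6,5] (faults so far: 6)
  step 8: ref 2 -> FAULT, evict 6, frames=[2,5] (faults so far: 7)
  step 9: ref 1 -> FAULT, evict 5, frames=[2,1] (faults so far: 8)
  step 10: ref 4 -> FAULT, evict 2, frames=[4,1] (faults so far: 9)
  step 11: ref 2 -> FAULT, evict 1, frames=[4,2] (faults so far: 10)
  step 12: ref 2 -> HIT, frames=[4,2] (faults so far: 10)
  step 13: ref 1 -> FAULT, evict 4, frames=[1,2] (faults so far: 11)
  step 14: ref 1 -> HIT, frames=[1,2] (faults so far: 11)
  FIFO total faults: 11
--- LRU ---
  step 0: ref 6 -> FAULT, frames=[6,-] (faults so far: 1)
  step 1: ref 2 -> FAULT, frames=[6,2] (faults so far: 2)
  step 2: ref 4 -> FAULT, evict 6, frames=[4,2] (faults so far: 3)
  step 3: ref 2 -> HIT, frames=[4,2] (faults so far: 3)
  step 4: ref 4 -> HIT, frames=[4,2] (faults so far: 3)
  step 5: ref 3 -> FAULT, evict 2, frames=[4,3] (faults so far: 4)
  step 6: ref 6 -> FAULT, evict 4, frames=[6,3] (faults so far: 5)
  step 7: ref 5 -> FAULT, evict 3, frames=[6,5] (faults so far: 6)
  step 8: ref 2 -> FAULT, evict 6, frames=[2,5] (faults so far: 7)
  step 9: ref 1 -> FAULT, evict 5, frames=[2,1] (faults so far: 8)
  step 10: ref 4 -> FAULT, evict 2, frames=[4,1] (faults so far: 9)
  step 11: ref 2 -> FAULT, evict 1, frames=[4,2] (faults so far: 10)
  step 12: ref 2 -> HIT, frames=[4,2] (faults so far: 10)
  step 13: ref 1 -> FAULT, evict 4, frames=[1,2] (faults so far: 11)
  step 14: ref 1 -> HIT, frames=[1,2] (faults so far: 11)
  LRU total faults: 11
--- Optimal ---
  step 0: ref 6 -> FAULT, frames=[6,-] (faults so far: 1)
  step 1: ref 2 -> FAULT, frames=[6,2] (faults so far: 2)
  step 2: ref 4 -> FAULT, evict 6, frames=[4,2] (faults so far: 3)
  step 3: ref 2 -> HIT, frames=[4,2] (faults so far: 3)
  step 4: ref 4 -> HIT, frames=[4,2] (faults so far: 3)
  step 5: ref 3 -> FAULT, evict 4, frames=[3,2] (faults so far: 4)
  step 6: ref 6 -> FAULT, evict 3, frames=[6,2] (faults so far: 5)
  step 7: ref 5 -> FAULT, evict 6, frames=[5,2] (faults so far: 6)
  step 8: ref 2 -> HIT, frames=[5,2] (faults so far: 6)
  step 9: ref 1 -> FAULT, evict 5, frames=[1,2] (faults so far: 7)
  step 10: ref 4 -> FAULT, evict 1, frames=[4,2] (faults so far: 8)
  step 11: ref 2 -> HIT, frames=[4,2] (faults so far: 8)
  step 12: ref 2 -> HIT, frames=[4,2] (faults so far: 8)
  step 13: ref 1 -> FAULT, evict 2, frames=[4,1] (faults so far: 9)
  step 14: ref 1 -> HIT, frames=[4,1] (faults so far: 9)
  Optimal total faults: 9

Answer: 11 11 9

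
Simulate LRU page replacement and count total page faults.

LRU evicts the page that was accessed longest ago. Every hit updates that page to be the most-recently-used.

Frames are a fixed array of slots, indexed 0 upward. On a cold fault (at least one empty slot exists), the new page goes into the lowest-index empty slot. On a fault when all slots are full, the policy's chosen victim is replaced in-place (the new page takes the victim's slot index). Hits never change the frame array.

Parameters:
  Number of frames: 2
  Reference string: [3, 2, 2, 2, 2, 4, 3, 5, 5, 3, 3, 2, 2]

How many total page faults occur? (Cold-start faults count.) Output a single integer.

Answer: 6

Derivation:
Step 0: ref 3 → FAULT, frames=[3,-]
Step 1: ref 2 → FAULT, frames=[3,2]
Step 2: ref 2 → HIT, frames=[3,2]
Step 3: ref 2 → HIT, frames=[3,2]
Step 4: ref 2 → HIT, frames=[3,2]
Step 5: ref 4 → FAULT (evict 3), frames=[4,2]
Step 6: ref 3 → FAULT (evict 2), frames=[4,3]
Step 7: ref 5 → FAULT (evict 4), frames=[5,3]
Step 8: ref 5 → HIT, frames=[5,3]
Step 9: ref 3 → HIT, frames=[5,3]
Step 10: ref 3 → HIT, frames=[5,3]
Step 11: ref 2 → FAULT (evict 5), frames=[2,3]
Step 12: ref 2 → HIT, frames=[2,3]
Total faults: 6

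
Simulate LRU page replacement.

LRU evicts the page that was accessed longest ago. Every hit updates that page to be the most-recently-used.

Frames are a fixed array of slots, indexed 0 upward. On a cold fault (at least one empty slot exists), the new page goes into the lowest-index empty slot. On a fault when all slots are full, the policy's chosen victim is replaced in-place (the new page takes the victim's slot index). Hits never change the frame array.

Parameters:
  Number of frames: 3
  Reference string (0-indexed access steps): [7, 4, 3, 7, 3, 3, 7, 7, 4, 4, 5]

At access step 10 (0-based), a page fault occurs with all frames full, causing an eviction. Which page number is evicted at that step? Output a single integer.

Step 0: ref 7 -> FAULT, frames=[7,-,-]
Step 1: ref 4 -> FAULT, frames=[7,4,-]
Step 2: ref 3 -> FAULT, frames=[7,4,3]
Step 3: ref 7 -> HIT, frames=[7,4,3]
Step 4: ref 3 -> HIT, frames=[7,4,3]
Step 5: ref 3 -> HIT, frames=[7,4,3]
Step 6: ref 7 -> HIT, frames=[7,4,3]
Step 7: ref 7 -> HIT, frames=[7,4,3]
Step 8: ref 4 -> HIT, frames=[7,4,3]
Step 9: ref 4 -> HIT, frames=[7,4,3]
Step 10: ref 5 -> FAULT, evict 3, frames=[7,4,5]
At step 10: evicted page 3

Answer: 3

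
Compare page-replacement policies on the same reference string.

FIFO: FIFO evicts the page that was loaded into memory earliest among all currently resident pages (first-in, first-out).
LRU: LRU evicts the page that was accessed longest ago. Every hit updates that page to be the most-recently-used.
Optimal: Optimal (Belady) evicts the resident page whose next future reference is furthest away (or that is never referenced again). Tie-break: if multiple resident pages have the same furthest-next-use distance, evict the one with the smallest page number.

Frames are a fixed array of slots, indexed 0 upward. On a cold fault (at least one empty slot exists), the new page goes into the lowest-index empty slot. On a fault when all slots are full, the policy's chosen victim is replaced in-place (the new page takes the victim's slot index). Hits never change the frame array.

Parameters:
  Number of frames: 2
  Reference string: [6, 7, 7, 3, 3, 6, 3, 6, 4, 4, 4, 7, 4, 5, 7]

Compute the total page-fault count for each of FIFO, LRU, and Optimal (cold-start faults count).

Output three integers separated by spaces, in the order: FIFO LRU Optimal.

Answer: 7 8 6

Derivation:
--- FIFO ---
  step 0: ref 6 -> FAULT, frames=[6,-] (faults so far: 1)
  step 1: ref 7 -> FAULT, frames=[6,7] (faults so far: 2)
  step 2: ref 7 -> HIT, frames=[6,7] (faults so far: 2)
  step 3: ref 3 -> FAULT, evict 6, frames=[3,7] (faults so far: 3)
  step 4: ref 3 -> HIT, frames=[3,7] (faults so far: 3)
  step 5: ref 6 -> FAULT, evict 7, frames=[3,6] (faults so far: 4)
  step 6: ref 3 -> HIT, frames=[3,6] (faults so far: 4)
  step 7: ref 6 -> HIT, frames=[3,6] (faults so far: 4)
  step 8: ref 4 -> FAULT, evict 3, frames=[4,6] (faults so far: 5)
  step 9: ref 4 -> HIT, frames=[4,6] (faults so far: 5)
  step 10: ref 4 -> HIT, frames=[4,6] (faults so far: 5)
  step 11: ref 7 -> FAULT, evict 6, frames=[4,7] (faults so far: 6)
  step 12: ref 4 -> HIT, frames=[4,7] (faults so far: 6)
  step 13: ref 5 -> FAULT, evict 4, frames=[5,7] (faults so far: 7)
  step 14: ref 7 -> HIT, frames=[5,7] (faults so far: 7)
  FIFO total faults: 7
--- LRU ---
  step 0: ref 6 -> FAULT, frames=[6,-] (faults so far: 1)
  step 1: ref 7 -> FAULT, frames=[6,7] (faults so far: 2)
  step 2: ref 7 -> HIT, frames=[6,7] (faults so far: 2)
  step 3: ref 3 -> FAULT, evict 6, frames=[3,7] (faults so far: 3)
  step 4: ref 3 -> HIT, frames=[3,7] (faults so far: 3)
  step 5: ref 6 -> FAULT, evict 7, frames=[3,6] (faults so far: 4)
  step 6: ref 3 -> HIT, frames=[3,6] (faults so far: 4)
  step 7: ref 6 -> HIT, frames=[3,6] (faults so far: 4)
  step 8: ref 4 -> FAULT, evict 3, frames=[4,6] (faults so far: 5)
  step 9: ref 4 -> HIT, frames=[4,6] (faults so far: 5)
  step 10: ref 4 -> HIT, frames=[4,6] (faults so far: 5)
  step 11: ref 7 -> FAULT, evict 6, frames=[4,7] (faults so far: 6)
  step 12: ref 4 -> HIT, frames=[4,7] (faults so far: 6)
  step 13: ref 5 -> FAULT, evict 7, frames=[4,5] (faults so far: 7)
  step 14: ref 7 -> FAULT, evict 4, frames=[7,5] (faults so far: 8)
  LRU total faults: 8
--- Optimal ---
  step 0: ref 6 -> FAULT, frames=[6,-] (faults so far: 1)
  step 1: ref 7 -> FAULT, frames=[6,7] (faults so far: 2)
  step 2: ref 7 -> HIT, frames=[6,7] (faults so far: 2)
  step 3: ref 3 -> FAULT, evict 7, frames=[6,3] (faults so far: 3)
  step 4: ref 3 -> HIT, frames=[6,3] (faults so far: 3)
  step 5: ref 6 -> HIT, frames=[6,3] (faults so far: 3)
  step 6: ref 3 -> HIT, frames=[6,3] (faults so far: 3)
  step 7: ref 6 -> HIT, frames=[6,3] (faults so far: 3)
  step 8: ref 4 -> FAULT, evict 3, frames=[6,4] (faults so far: 4)
  step 9: ref 4 -> HIT, frames=[6,4] (faults so far: 4)
  step 10: ref 4 -> HIT, frames=[6,4] (faults so far: 4)
  step 11: ref 7 -> FAULT, evict 6, frames=[7,4] (faults so far: 5)
  step 12: ref 4 -> HIT, frames=[7,4] (faults so far: 5)
  step 13: ref 5 -> FAULT, evict 4, frames=[7,5] (faults so far: 6)
  step 14: ref 7 -> HIT, frames=[7,5] (faults so far: 6)
  Optimal total faults: 6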